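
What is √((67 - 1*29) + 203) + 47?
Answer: 47 + √241 ≈ 62.524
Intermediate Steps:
√((67 - 1*29) + 203) + 47 = √((67 - 29) + 203) + 47 = √(38 + 203) + 47 = √241 + 47 = 47 + √241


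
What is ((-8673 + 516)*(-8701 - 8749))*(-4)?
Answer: -569358600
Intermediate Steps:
((-8673 + 516)*(-8701 - 8749))*(-4) = -8157*(-17450)*(-4) = 142339650*(-4) = -569358600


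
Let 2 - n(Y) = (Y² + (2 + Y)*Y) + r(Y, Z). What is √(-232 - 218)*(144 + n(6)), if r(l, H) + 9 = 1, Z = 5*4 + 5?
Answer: 1050*I*√2 ≈ 1484.9*I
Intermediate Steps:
Z = 25 (Z = 20 + 5 = 25)
r(l, H) = -8 (r(l, H) = -9 + 1 = -8)
n(Y) = 10 - Y² - Y*(2 + Y) (n(Y) = 2 - ((Y² + (2 + Y)*Y) - 8) = 2 - ((Y² + Y*(2 + Y)) - 8) = 2 - (-8 + Y² + Y*(2 + Y)) = 2 + (8 - Y² - Y*(2 + Y)) = 10 - Y² - Y*(2 + Y))
√(-232 - 218)*(144 + n(6)) = √(-232 - 218)*(144 + (10 - 2*6 - 2*6²)) = √(-450)*(144 + (10 - 12 - 2*36)) = (15*I*√2)*(144 + (10 - 12 - 72)) = (15*I*√2)*(144 - 74) = (15*I*√2)*70 = 1050*I*√2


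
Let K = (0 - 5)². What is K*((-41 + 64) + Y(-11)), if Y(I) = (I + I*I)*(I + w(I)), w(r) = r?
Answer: -59925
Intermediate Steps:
K = 25 (K = (-5)² = 25)
Y(I) = 2*I*(I + I²) (Y(I) = (I + I*I)*(I + I) = (I + I²)*(2*I) = 2*I*(I + I²))
K*((-41 + 64) + Y(-11)) = 25*((-41 + 64) + 2*(-11)²*(1 - 11)) = 25*(23 + 2*121*(-10)) = 25*(23 - 2420) = 25*(-2397) = -59925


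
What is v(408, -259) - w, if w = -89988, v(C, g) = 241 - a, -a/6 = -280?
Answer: 88549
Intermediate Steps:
a = 1680 (a = -6*(-280) = 1680)
v(C, g) = -1439 (v(C, g) = 241 - 1*1680 = 241 - 1680 = -1439)
v(408, -259) - w = -1439 - 1*(-89988) = -1439 + 89988 = 88549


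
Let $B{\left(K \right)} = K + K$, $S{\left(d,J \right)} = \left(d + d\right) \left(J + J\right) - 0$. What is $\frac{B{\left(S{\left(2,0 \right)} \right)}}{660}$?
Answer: $0$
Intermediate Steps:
$S{\left(d,J \right)} = 4 J d$ ($S{\left(d,J \right)} = 2 d 2 J + 0 = 4 J d + 0 = 4 J d$)
$B{\left(K \right)} = 2 K$
$\frac{B{\left(S{\left(2,0 \right)} \right)}}{660} = \frac{2 \cdot 4 \cdot 0 \cdot 2}{660} = 2 \cdot 0 \cdot \frac{1}{660} = 0 \cdot \frac{1}{660} = 0$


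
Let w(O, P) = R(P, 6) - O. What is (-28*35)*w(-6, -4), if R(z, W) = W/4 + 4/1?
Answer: -11270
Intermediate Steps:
R(z, W) = 4 + W/4 (R(z, W) = W*(¼) + 4*1 = W/4 + 4 = 4 + W/4)
w(O, P) = 11/2 - O (w(O, P) = (4 + (¼)*6) - O = (4 + 3/2) - O = 11/2 - O)
(-28*35)*w(-6, -4) = (-28*35)*(11/2 - 1*(-6)) = -980*(11/2 + 6) = -980*23/2 = -11270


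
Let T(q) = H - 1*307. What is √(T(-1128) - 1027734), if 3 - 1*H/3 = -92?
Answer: 2*I*√256939 ≈ 1013.8*I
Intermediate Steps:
H = 285 (H = 9 - 3*(-92) = 9 + 276 = 285)
T(q) = -22 (T(q) = 285 - 1*307 = 285 - 307 = -22)
√(T(-1128) - 1027734) = √(-22 - 1027734) = √(-1027756) = 2*I*√256939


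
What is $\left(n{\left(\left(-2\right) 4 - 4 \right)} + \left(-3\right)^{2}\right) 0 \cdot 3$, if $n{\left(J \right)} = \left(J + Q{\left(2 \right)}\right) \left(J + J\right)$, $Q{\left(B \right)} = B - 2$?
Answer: $0$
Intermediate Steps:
$Q{\left(B \right)} = -2 + B$ ($Q{\left(B \right)} = B - 2 = -2 + B$)
$n{\left(J \right)} = 2 J^{2}$ ($n{\left(J \right)} = \left(J + \left(-2 + 2\right)\right) \left(J + J\right) = \left(J + 0\right) 2 J = J 2 J = 2 J^{2}$)
$\left(n{\left(\left(-2\right) 4 - 4 \right)} + \left(-3\right)^{2}\right) 0 \cdot 3 = \left(2 \left(\left(-2\right) 4 - 4\right)^{2} + \left(-3\right)^{2}\right) 0 \cdot 3 = \left(2 \left(-8 - 4\right)^{2} + 9\right) 0 = \left(2 \left(-12\right)^{2} + 9\right) 0 = \left(2 \cdot 144 + 9\right) 0 = \left(288 + 9\right) 0 = 297 \cdot 0 = 0$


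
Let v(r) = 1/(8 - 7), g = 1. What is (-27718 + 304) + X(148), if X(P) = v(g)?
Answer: -27413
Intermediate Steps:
v(r) = 1 (v(r) = 1/1 = 1)
X(P) = 1
(-27718 + 304) + X(148) = (-27718 + 304) + 1 = -27414 + 1 = -27413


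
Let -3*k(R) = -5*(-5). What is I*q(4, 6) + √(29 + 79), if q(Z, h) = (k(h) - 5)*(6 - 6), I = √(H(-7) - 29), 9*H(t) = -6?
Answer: 6*√3 ≈ 10.392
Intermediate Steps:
H(t) = -⅔ (H(t) = (⅑)*(-6) = -⅔)
k(R) = -25/3 (k(R) = -(-5)*(-5)/3 = -⅓*25 = -25/3)
I = I*√267/3 (I = √(-⅔ - 29) = √(-89/3) = I*√267/3 ≈ 5.4467*I)
q(Z, h) = 0 (q(Z, h) = (-25/3 - 5)*(6 - 6) = -40/3*0 = 0)
I*q(4, 6) + √(29 + 79) = (I*√267/3)*0 + √(29 + 79) = 0 + √108 = 0 + 6*√3 = 6*√3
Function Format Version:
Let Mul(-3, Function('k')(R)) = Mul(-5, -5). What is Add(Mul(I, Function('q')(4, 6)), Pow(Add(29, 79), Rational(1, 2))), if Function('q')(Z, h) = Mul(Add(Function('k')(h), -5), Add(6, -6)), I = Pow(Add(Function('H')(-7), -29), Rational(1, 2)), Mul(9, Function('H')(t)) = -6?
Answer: Mul(6, Pow(3, Rational(1, 2))) ≈ 10.392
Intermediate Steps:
Function('H')(t) = Rational(-2, 3) (Function('H')(t) = Mul(Rational(1, 9), -6) = Rational(-2, 3))
Function('k')(R) = Rational(-25, 3) (Function('k')(R) = Mul(Rational(-1, 3), Mul(-5, -5)) = Mul(Rational(-1, 3), 25) = Rational(-25, 3))
I = Mul(Rational(1, 3), I, Pow(267, Rational(1, 2))) (I = Pow(Add(Rational(-2, 3), -29), Rational(1, 2)) = Pow(Rational(-89, 3), Rational(1, 2)) = Mul(Rational(1, 3), I, Pow(267, Rational(1, 2))) ≈ Mul(5.4467, I))
Function('q')(Z, h) = 0 (Function('q')(Z, h) = Mul(Add(Rational(-25, 3), -5), Add(6, -6)) = Mul(Rational(-40, 3), 0) = 0)
Add(Mul(I, Function('q')(4, 6)), Pow(Add(29, 79), Rational(1, 2))) = Add(Mul(Mul(Rational(1, 3), I, Pow(267, Rational(1, 2))), 0), Pow(Add(29, 79), Rational(1, 2))) = Add(0, Pow(108, Rational(1, 2))) = Add(0, Mul(6, Pow(3, Rational(1, 2)))) = Mul(6, Pow(3, Rational(1, 2)))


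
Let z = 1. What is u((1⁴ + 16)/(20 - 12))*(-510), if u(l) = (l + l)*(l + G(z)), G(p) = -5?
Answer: 99705/16 ≈ 6231.6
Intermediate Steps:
u(l) = 2*l*(-5 + l) (u(l) = (l + l)*(l - 5) = (2*l)*(-5 + l) = 2*l*(-5 + l))
u((1⁴ + 16)/(20 - 12))*(-510) = (2*((1⁴ + 16)/(20 - 12))*(-5 + (1⁴ + 16)/(20 - 12)))*(-510) = (2*((1 + 16)/8)*(-5 + (1 + 16)/8))*(-510) = (2*(17*(⅛))*(-5 + 17*(⅛)))*(-510) = (2*(17/8)*(-5 + 17/8))*(-510) = (2*(17/8)*(-23/8))*(-510) = -391/32*(-510) = 99705/16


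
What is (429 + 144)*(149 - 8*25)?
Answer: -29223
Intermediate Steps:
(429 + 144)*(149 - 8*25) = 573*(149 - 200) = 573*(-51) = -29223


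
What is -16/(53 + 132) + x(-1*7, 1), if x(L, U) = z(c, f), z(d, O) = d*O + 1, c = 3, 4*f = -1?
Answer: 121/740 ≈ 0.16351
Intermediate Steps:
f = -¼ (f = (¼)*(-1) = -¼ ≈ -0.25000)
z(d, O) = 1 + O*d (z(d, O) = O*d + 1 = 1 + O*d)
x(L, U) = ¼ (x(L, U) = 1 - ¼*3 = 1 - ¾ = ¼)
-16/(53 + 132) + x(-1*7, 1) = -16/(53 + 132) + ¼ = -16/185 + ¼ = 121/740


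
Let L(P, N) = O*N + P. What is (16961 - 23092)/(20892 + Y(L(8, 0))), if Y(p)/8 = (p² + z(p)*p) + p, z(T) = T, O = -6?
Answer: -6131/21980 ≈ -0.27894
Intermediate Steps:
L(P, N) = P - 6*N (L(P, N) = -6*N + P = P - 6*N)
Y(p) = 8*p + 16*p² (Y(p) = 8*((p² + p*p) + p) = 8*((p² + p²) + p) = 8*(2*p² + p) = 8*(p + 2*p²) = 8*p + 16*p²)
(16961 - 23092)/(20892 + Y(L(8, 0))) = (16961 - 23092)/(20892 + 8*(8 - 6*0)*(1 + 2*(8 - 6*0))) = -6131/(20892 + 8*(8 + 0)*(1 + 2*(8 + 0))) = -6131/(20892 + 8*8*(1 + 2*8)) = -6131/(20892 + 8*8*(1 + 16)) = -6131/(20892 + 8*8*17) = -6131/(20892 + 1088) = -6131/21980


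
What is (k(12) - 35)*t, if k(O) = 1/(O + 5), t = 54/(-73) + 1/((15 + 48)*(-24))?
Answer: 898931/34748 ≈ 25.870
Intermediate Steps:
t = -81721/110376 (t = 54*(-1/73) - 1/24/63 = -54/73 + (1/63)*(-1/24) = -54/73 - 1/1512 = -81721/110376 ≈ -0.74039)
k(O) = 1/(5 + O)
(k(12) - 35)*t = (1/(5 + 12) - 35)*(-81721/110376) = (1/17 - 35)*(-81721/110376) = -594/17*(-81721/110376) = 898931/34748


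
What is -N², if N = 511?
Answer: -261121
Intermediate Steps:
-N² = -1*511² = -1*261121 = -261121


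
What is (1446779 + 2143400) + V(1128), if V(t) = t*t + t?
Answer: 4863691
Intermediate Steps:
V(t) = t + t**2 (V(t) = t**2 + t = t + t**2)
(1446779 + 2143400) + V(1128) = (1446779 + 2143400) + 1128*(1 + 1128) = 3590179 + 1128*1129 = 3590179 + 1273512 = 4863691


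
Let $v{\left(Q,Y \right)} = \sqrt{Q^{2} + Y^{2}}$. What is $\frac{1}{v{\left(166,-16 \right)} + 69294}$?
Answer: $\frac{34647}{2400815312} - \frac{\sqrt{6953}}{2400815312} \approx 1.4397 \cdot 10^{-5}$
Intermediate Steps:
$\frac{1}{v{\left(166,-16 \right)} + 69294} = \frac{1}{\sqrt{166^{2} + \left(-16\right)^{2}} + 69294} = \frac{1}{\sqrt{27556 + 256} + 69294} = \frac{1}{\sqrt{27812} + 69294} = \frac{1}{2 \sqrt{6953} + 69294} = \frac{1}{69294 + 2 \sqrt{6953}}$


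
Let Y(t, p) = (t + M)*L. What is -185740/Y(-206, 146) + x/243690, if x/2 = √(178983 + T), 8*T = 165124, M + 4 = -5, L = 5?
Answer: 37148/215 + √798494/243690 ≈ 172.79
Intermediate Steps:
M = -9 (M = -4 - 5 = -9)
T = 41281/2 (T = (⅛)*165124 = 41281/2 ≈ 20641.)
x = √798494 (x = 2*√(178983 + 41281/2) = 2*√(399247/2) = 2*(√798494/2) = √798494 ≈ 893.58)
Y(t, p) = -45 + 5*t (Y(t, p) = (t - 9)*5 = (-9 + t)*5 = -45 + 5*t)
-185740/Y(-206, 146) + x/243690 = -185740/(-45 + 5*(-206)) + √798494/243690 = -185740/(-45 - 1030) + √798494*(1/243690) = -185740/(-1075) + √798494/243690 = -185740*(-1/1075) + √798494/243690 = 37148/215 + √798494/243690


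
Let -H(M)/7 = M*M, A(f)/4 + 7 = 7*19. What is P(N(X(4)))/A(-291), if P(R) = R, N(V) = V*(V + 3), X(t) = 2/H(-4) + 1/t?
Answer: 2353/1580544 ≈ 0.0014887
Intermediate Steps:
A(f) = 504 (A(f) = -28 + 4*(7*19) = -28 + 4*133 = -28 + 532 = 504)
H(M) = -7*M**2 (H(M) = -7*M*M = -7*M**2)
X(t) = -1/56 + 1/t (X(t) = 2/((-7*(-4)**2)) + 1/t = 2/((-7*16)) + 1/t = 2/(-112) + 1/t = 2*(-1/112) + 1/t = -1/56 + 1/t)
N(V) = V*(3 + V)
P(N(X(4)))/A(-291) = (((1/56)*(56 - 1*4)/4)*(3 + (1/56)*(56 - 1*4)/4))/504 = (((1/56)*(1/4)*(56 - 4))*(3 + (1/56)*(1/4)*(56 - 4)))*(1/504) = (((1/56)*(1/4)*52)*(3 + (1/56)*(1/4)*52))*(1/504) = (13*(3 + 13/56)/56)*(1/504) = ((13/56)*(181/56))*(1/504) = (2353/3136)*(1/504) = 2353/1580544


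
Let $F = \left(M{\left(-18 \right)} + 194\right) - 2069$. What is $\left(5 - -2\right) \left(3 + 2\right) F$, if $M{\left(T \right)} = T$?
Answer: $-66255$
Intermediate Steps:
$F = -1893$ ($F = \left(-18 + 194\right) - 2069 = 176 - 2069 = -1893$)
$\left(5 - -2\right) \left(3 + 2\right) F = \left(5 - -2\right) \left(3 + 2\right) \left(-1893\right) = \left(5 + 2\right) 5 \left(-1893\right) = 7 \cdot 5 \left(-1893\right) = 35 \left(-1893\right) = -66255$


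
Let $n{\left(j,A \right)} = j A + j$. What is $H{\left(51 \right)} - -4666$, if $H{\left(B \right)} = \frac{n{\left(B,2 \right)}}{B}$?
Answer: $4669$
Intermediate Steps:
$n{\left(j,A \right)} = j + A j$ ($n{\left(j,A \right)} = A j + j = j + A j$)
$H{\left(B \right)} = 3$ ($H{\left(B \right)} = \frac{B \left(1 + 2\right)}{B} = \frac{B 3}{B} = \frac{3 B}{B} = 3$)
$H{\left(51 \right)} - -4666 = 3 - -4666 = 3 + 4666 = 4669$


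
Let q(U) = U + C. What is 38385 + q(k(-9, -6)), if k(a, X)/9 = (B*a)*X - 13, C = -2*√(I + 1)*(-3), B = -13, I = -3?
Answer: 31950 + 6*I*√2 ≈ 31950.0 + 8.4853*I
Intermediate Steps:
C = 6*I*√2 (C = -2*√(-3 + 1)*(-3) = -2*I*√2*(-3) = 6*I*√2 ≈ 8.4853*I)
k(a, X) = -117 - 117*X*a (k(a, X) = 9*((-13*a)*X - 13) = 9*(-13*X*a - 13) = 9*(-13 - 13*X*a) = -117 - 117*X*a)
q(U) = U + 6*I*√2
38385 + q(k(-9, -6)) = 38385 + ((-117 - 117*(-6)*(-9)) + 6*I*√2) = 38385 + ((-117 - 6318) + 6*I*√2) = 38385 + (-6435 + 6*I*√2) = 31950 + 6*I*√2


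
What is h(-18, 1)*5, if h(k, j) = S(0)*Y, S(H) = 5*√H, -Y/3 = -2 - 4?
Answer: 0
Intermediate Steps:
Y = 18 (Y = -3*(-2 - 4) = -3*(-6) = 18)
h(k, j) = 0 (h(k, j) = (5*√0)*18 = (5*0)*18 = 0*18 = 0)
h(-18, 1)*5 = 0*5 = 0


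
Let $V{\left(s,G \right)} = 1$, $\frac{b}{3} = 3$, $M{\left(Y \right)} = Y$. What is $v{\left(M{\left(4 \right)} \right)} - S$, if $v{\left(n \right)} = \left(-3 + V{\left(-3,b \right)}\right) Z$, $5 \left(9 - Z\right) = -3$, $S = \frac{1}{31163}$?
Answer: $- \frac{2991653}{155815} \approx -19.2$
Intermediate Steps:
$S = \frac{1}{31163} \approx 3.2089 \cdot 10^{-5}$
$Z = \frac{48}{5}$ ($Z = 9 - - \frac{3}{5} = 9 + \frac{3}{5} = \frac{48}{5} \approx 9.6$)
$b = 9$ ($b = 3 \cdot 3 = 9$)
$v{\left(n \right)} = - \frac{96}{5}$ ($v{\left(n \right)} = \left(-3 + 1\right) \frac{48}{5} = \left(-2\right) \frac{48}{5} = - \frac{96}{5}$)
$v{\left(M{\left(4 \right)} \right)} - S = - \frac{96}{5} - \frac{1}{31163} = - \frac{2991653}{155815}$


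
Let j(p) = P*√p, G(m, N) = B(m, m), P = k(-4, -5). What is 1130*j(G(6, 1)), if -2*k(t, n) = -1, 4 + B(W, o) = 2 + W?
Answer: 1130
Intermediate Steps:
B(W, o) = -2 + W (B(W, o) = -4 + (2 + W) = -2 + W)
k(t, n) = ½ (k(t, n) = -½*(-1) = ½)
P = ½ ≈ 0.50000
G(m, N) = -2 + m
j(p) = √p/2
1130*j(G(6, 1)) = 1130*(√(-2 + 6)/2) = 1130*(√4/2) = 1130*((½)*2) = 1130*1 = 1130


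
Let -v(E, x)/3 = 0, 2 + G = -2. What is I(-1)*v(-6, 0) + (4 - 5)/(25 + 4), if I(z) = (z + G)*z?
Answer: -1/29 ≈ -0.034483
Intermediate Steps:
G = -4 (G = -2 - 2 = -4)
v(E, x) = 0 (v(E, x) = -3*0 = 0)
I(z) = z*(-4 + z) (I(z) = (z - 4)*z = (-4 + z)*z = z*(-4 + z))
I(-1)*v(-6, 0) + (4 - 5)/(25 + 4) = -(-4 - 1)*0 + (4 - 5)/(25 + 4) = -1*(-5)*0 - 1/29 = 5*0 - 1*1/29 = 0 - 1/29 = -1/29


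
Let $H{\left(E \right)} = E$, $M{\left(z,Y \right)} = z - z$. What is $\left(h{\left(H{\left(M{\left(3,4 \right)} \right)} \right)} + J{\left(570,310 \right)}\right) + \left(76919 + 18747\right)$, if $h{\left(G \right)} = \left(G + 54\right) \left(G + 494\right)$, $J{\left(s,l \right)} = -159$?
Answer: $122183$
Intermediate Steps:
$M{\left(z,Y \right)} = 0$
$h{\left(G \right)} = \left(54 + G\right) \left(494 + G\right)$
$\left(h{\left(H{\left(M{\left(3,4 \right)} \right)} \right)} + J{\left(570,310 \right)}\right) + \left(76919 + 18747\right) = \left(\left(26676 + 0^{2} + 548 \cdot 0\right) - 159\right) + \left(76919 + 18747\right) = \left(\left(26676 + 0 + 0\right) - 159\right) + 95666 = \left(26676 - 159\right) + 95666 = 26517 + 95666 = 122183$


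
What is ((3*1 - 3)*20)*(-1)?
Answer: 0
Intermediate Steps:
((3*1 - 3)*20)*(-1) = ((3 - 3)*20)*(-1) = (0*20)*(-1) = 0*(-1) = 0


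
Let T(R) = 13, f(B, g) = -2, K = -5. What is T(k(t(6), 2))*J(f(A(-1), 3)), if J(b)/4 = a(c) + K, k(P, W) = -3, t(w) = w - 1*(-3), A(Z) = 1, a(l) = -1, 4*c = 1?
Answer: -312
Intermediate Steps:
c = ¼ (c = (¼)*1 = ¼ ≈ 0.25000)
t(w) = 3 + w (t(w) = w + 3 = 3 + w)
J(b) = -24 (J(b) = 4*(-1 - 5) = 4*(-6) = -24)
T(k(t(6), 2))*J(f(A(-1), 3)) = 13*(-24) = -312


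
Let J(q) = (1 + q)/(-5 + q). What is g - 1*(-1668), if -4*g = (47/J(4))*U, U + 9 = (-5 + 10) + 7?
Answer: 33501/20 ≈ 1675.1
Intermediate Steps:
J(q) = (1 + q)/(-5 + q)
U = 3 (U = -9 + ((-5 + 10) + 7) = -9 + (5 + 7) = -9 + 12 = 3)
g = 141/20 (g = -47/(((1 + 4)/(-5 + 4)))*3/4 = -47/((5/(-1)))*3/4 = -47/((-1*5))*3/4 = -47/(-5)*3/4 = -47*(-⅕)*3/4 = -(-47)*3/20 = -¼*(-141/5) = 141/20 ≈ 7.0500)
g - 1*(-1668) = 141/20 - 1*(-1668) = 141/20 + 1668 = 33501/20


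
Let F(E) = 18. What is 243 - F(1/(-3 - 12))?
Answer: 225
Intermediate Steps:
243 - F(1/(-3 - 12)) = 243 - 1*18 = 243 - 18 = 225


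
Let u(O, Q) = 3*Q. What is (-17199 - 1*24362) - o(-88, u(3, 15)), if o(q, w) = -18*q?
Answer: -43145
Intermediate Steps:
(-17199 - 1*24362) - o(-88, u(3, 15)) = (-17199 - 1*24362) - (-18)*(-88) = (-17199 - 24362) - 1*1584 = -41561 - 1584 = -43145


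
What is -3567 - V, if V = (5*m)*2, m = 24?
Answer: -3807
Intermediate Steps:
V = 240 (V = (5*24)*2 = 120*2 = 240)
-3567 - V = -3567 - 1*240 = -3567 - 240 = -3807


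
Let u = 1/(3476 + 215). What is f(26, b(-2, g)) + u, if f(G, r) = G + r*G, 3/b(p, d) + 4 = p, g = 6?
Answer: 47984/3691 ≈ 13.000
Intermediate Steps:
b(p, d) = 3/(-4 + p)
f(G, r) = G + G*r
u = 1/3691 ≈ 0.00027093
f(26, b(-2, g)) + u = 26*(1 + 3/(-4 - 2)) + 1/3691 = 26*(1 + 3/(-6)) + 1/3691 = 26*(1 + 3*(-1/6)) + 1/3691 = 26*(1 - 1/2) + 1/3691 = 26*(1/2) + 1/3691 = 13 + 1/3691 = 47984/3691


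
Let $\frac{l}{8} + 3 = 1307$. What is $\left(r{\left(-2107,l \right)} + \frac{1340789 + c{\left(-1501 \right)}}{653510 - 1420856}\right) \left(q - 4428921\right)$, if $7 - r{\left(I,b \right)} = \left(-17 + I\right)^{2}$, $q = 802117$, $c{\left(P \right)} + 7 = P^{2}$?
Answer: $\frac{369271001609872042}{22569} \approx 1.6362 \cdot 10^{13}$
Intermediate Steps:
$c{\left(P \right)} = -7 + P^{2}$
$l = 10432$ ($l = -24 + 8 \cdot 1307 = -24 + 10456 = 10432$)
$r{\left(I,b \right)} = 7 - \left(-17 + I\right)^{2}$
$\left(r{\left(-2107,l \right)} + \frac{1340789 + c{\left(-1501 \right)}}{653510 - 1420856}\right) \left(q - 4428921\right) = \left(\left(7 - \left(-17 - 2107\right)^{2}\right) + \frac{1340789 - \left(7 - \left(-1501\right)^{2}\right)}{653510 - 1420856}\right) \left(802117 - 4428921\right) = \left(\left(7 - \left(-2124\right)^{2}\right) + \frac{1340789 + \left(-7 + 2253001\right)}{-767346}\right) \left(-3626804\right) = \left(\left(7 - 4511376\right) + \left(1340789 + 2252994\right) \left(- \frac{1}{767346}\right)\right) \left(-3626804\right) = \left(\left(7 - 4511376\right) + 3593783 \left(- \frac{1}{767346}\right)\right) \left(-3626804\right) = \left(-4511369 - \frac{211399}{45138}\right) \left(-3626804\right) = \left(- \frac{203634385321}{45138}\right) \left(-3626804\right) = \frac{369271001609872042}{22569}$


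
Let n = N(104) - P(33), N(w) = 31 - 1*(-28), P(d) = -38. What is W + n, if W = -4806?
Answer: -4709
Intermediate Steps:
N(w) = 59 (N(w) = 31 + 28 = 59)
n = 97 (n = 59 - 1*(-38) = 59 + 38 = 97)
W + n = -4806 + 97 = -4709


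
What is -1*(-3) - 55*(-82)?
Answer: 4513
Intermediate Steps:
-1*(-3) - 55*(-82) = 3 + 4510 = 4513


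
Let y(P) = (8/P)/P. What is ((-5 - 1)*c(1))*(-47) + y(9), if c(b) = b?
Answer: 22850/81 ≈ 282.10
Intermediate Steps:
y(P) = 8/P**2
((-5 - 1)*c(1))*(-47) + y(9) = ((-5 - 1)*1)*(-47) + 8/9**2 = -6*1*(-47) + 8*(1/81) = -6*(-47) + 8/81 = 282 + 8/81 = 22850/81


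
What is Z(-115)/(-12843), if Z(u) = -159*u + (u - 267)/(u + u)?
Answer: -2102966/1476945 ≈ -1.4239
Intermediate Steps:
Z(u) = -159*u + (-267 + u)/(2*u) (Z(u) = -159*u + (-267 + u)/((2*u)) = -159*u + (-267 + u)*(1/(2*u)) = -159*u + (-267 + u)/(2*u))
Z(-115)/(-12843) = ((½)*(-267 - 115 - 318*(-115)²)/(-115))/(-12843) = ((½)*(-1/115)*(-267 - 115 - 318*13225))*(-1/12843) = ((½)*(-1/115)*(-267 - 115 - 4205550))*(-1/12843) = ((½)*(-1/115)*(-4205932))*(-1/12843) = (2102966/115)*(-1/12843) = -2102966/1476945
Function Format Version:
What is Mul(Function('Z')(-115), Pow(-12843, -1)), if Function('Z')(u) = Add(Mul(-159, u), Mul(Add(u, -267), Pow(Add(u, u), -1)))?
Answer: Rational(-2102966, 1476945) ≈ -1.4239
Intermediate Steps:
Function('Z')(u) = Add(Mul(-159, u), Mul(Rational(1, 2), Pow(u, -1), Add(-267, u))) (Function('Z')(u) = Add(Mul(-159, u), Mul(Add(-267, u), Pow(Mul(2, u), -1))) = Add(Mul(-159, u), Mul(Add(-267, u), Mul(Rational(1, 2), Pow(u, -1)))) = Add(Mul(-159, u), Mul(Rational(1, 2), Pow(u, -1), Add(-267, u))))
Mul(Function('Z')(-115), Pow(-12843, -1)) = Mul(Mul(Rational(1, 2), Pow(-115, -1), Add(-267, -115, Mul(-318, Pow(-115, 2)))), Pow(-12843, -1)) = Mul(Mul(Rational(1, 2), Rational(-1, 115), Add(-267, -115, Mul(-318, 13225))), Rational(-1, 12843)) = Mul(Mul(Rational(1, 2), Rational(-1, 115), Add(-267, -115, -4205550)), Rational(-1, 12843)) = Mul(Mul(Rational(1, 2), Rational(-1, 115), -4205932), Rational(-1, 12843)) = Mul(Rational(2102966, 115), Rational(-1, 12843)) = Rational(-2102966, 1476945)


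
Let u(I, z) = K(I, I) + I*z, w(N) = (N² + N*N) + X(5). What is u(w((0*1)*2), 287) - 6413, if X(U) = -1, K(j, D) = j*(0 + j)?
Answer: -6699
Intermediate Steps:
K(j, D) = j² (K(j, D) = j*j = j²)
w(N) = -1 + 2*N² (w(N) = (N² + N*N) - 1 = (N² + N²) - 1 = 2*N² - 1 = -1 + 2*N²)
u(I, z) = I² + I*z
u(w((0*1)*2), 287) - 6413 = (-1 + 2*((0*1)*2)²)*((-1 + 2*((0*1)*2)²) + 287) - 6413 = (-1 + 2*(0*2)²)*((-1 + 2*(0*2)²) + 287) - 6413 = (-1 + 2*0²)*((-1 + 2*0²) + 287) - 6413 = (-1 + 2*0)*((-1 + 2*0) + 287) - 6413 = (-1 + 0)*((-1 + 0) + 287) - 6413 = -(-1 + 287) - 6413 = -1*286 - 6413 = -286 - 6413 = -6699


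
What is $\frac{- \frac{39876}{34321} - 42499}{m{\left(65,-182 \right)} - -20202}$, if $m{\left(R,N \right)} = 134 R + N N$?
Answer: $- \frac{1458648055}{2129137556} \approx -0.68509$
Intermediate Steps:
$m{\left(R,N \right)} = N^{2} + 134 R$ ($m{\left(R,N \right)} = 134 R + N^{2} = N^{2} + 134 R$)
$\frac{- \frac{39876}{34321} - 42499}{m{\left(65,-182 \right)} - -20202} = \frac{- \frac{39876}{34321} - 42499}{\left(\left(-182\right)^{2} + 134 \cdot 65\right) - -20202} = \frac{\left(-39876\right) \frac{1}{34321} - 42499}{\left(33124 + 8710\right) + 20202} = \frac{- \frac{39876}{34321} - 42499}{41834 + 20202} = - \frac{1458648055}{34321 \cdot 62036} = \left(- \frac{1458648055}{34321}\right) \frac{1}{62036} = - \frac{1458648055}{2129137556}$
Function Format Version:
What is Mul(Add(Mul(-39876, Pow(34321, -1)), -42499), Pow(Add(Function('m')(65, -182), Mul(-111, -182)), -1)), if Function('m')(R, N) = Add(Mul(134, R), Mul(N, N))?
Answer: Rational(-1458648055, 2129137556) ≈ -0.68509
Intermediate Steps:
Function('m')(R, N) = Add(Pow(N, 2), Mul(134, R)) (Function('m')(R, N) = Add(Mul(134, R), Pow(N, 2)) = Add(Pow(N, 2), Mul(134, R)))
Mul(Add(Mul(-39876, Pow(34321, -1)), -42499), Pow(Add(Function('m')(65, -182), Mul(-111, -182)), -1)) = Mul(Add(Mul(-39876, Pow(34321, -1)), -42499), Pow(Add(Add(Pow(-182, 2), Mul(134, 65)), Mul(-111, -182)), -1)) = Mul(Add(Mul(-39876, Rational(1, 34321)), -42499), Pow(Add(Add(33124, 8710), 20202), -1)) = Mul(Add(Rational(-39876, 34321), -42499), Pow(Add(41834, 20202), -1)) = Mul(Rational(-1458648055, 34321), Pow(62036, -1)) = Mul(Rational(-1458648055, 34321), Rational(1, 62036)) = Rational(-1458648055, 2129137556)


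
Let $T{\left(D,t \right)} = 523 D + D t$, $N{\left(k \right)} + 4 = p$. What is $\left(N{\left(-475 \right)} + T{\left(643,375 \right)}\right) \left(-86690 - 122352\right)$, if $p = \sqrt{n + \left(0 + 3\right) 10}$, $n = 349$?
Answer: $-120702941220 - 209042 \sqrt{379} \approx -1.2071 \cdot 10^{11}$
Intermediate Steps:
$p = \sqrt{379}$ ($p = \sqrt{349 + \left(0 + 3\right) 10} = \sqrt{349 + 3 \cdot 10} = \sqrt{349 + 30} = \sqrt{379} \approx 19.468$)
$N{\left(k \right)} = -4 + \sqrt{379}$
$\left(N{\left(-475 \right)} + T{\left(643,375 \right)}\right) \left(-86690 - 122352\right) = \left(\left(-4 + \sqrt{379}\right) + 643 \left(523 + 375\right)\right) \left(-86690 - 122352\right) = \left(\left(-4 + \sqrt{379}\right) + 643 \cdot 898\right) \left(-209042\right) = \left(\left(-4 + \sqrt{379}\right) + 577414\right) \left(-209042\right) = \left(577410 + \sqrt{379}\right) \left(-209042\right) = -120702941220 - 209042 \sqrt{379}$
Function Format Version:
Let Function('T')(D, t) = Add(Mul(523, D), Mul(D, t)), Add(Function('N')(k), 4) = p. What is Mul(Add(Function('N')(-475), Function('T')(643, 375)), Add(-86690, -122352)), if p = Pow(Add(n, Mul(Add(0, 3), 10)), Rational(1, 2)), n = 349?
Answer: Add(-120702941220, Mul(-209042, Pow(379, Rational(1, 2)))) ≈ -1.2071e+11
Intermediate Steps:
p = Pow(379, Rational(1, 2)) (p = Pow(Add(349, Mul(Add(0, 3), 10)), Rational(1, 2)) = Pow(Add(349, Mul(3, 10)), Rational(1, 2)) = Pow(Add(349, 30), Rational(1, 2)) = Pow(379, Rational(1, 2)) ≈ 19.468)
Function('N')(k) = Add(-4, Pow(379, Rational(1, 2)))
Mul(Add(Function('N')(-475), Function('T')(643, 375)), Add(-86690, -122352)) = Mul(Add(Add(-4, Pow(379, Rational(1, 2))), Mul(643, Add(523, 375))), Add(-86690, -122352)) = Mul(Add(Add(-4, Pow(379, Rational(1, 2))), Mul(643, 898)), -209042) = Mul(Add(Add(-4, Pow(379, Rational(1, 2))), 577414), -209042) = Mul(Add(577410, Pow(379, Rational(1, 2))), -209042) = Add(-120702941220, Mul(-209042, Pow(379, Rational(1, 2))))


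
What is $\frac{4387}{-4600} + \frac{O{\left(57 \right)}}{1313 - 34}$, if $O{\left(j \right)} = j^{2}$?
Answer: $\frac{9334427}{5883400} \approx 1.5866$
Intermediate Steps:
$\frac{4387}{-4600} + \frac{O{\left(57 \right)}}{1313 - 34} = \frac{4387}{-4600} + \frac{57^{2}}{1313 - 34} = 4387 \left(- \frac{1}{4600}\right) + \frac{3249}{1313 - 34} = - \frac{4387}{4600} + \frac{3249}{1279} = \frac{9334427}{5883400}$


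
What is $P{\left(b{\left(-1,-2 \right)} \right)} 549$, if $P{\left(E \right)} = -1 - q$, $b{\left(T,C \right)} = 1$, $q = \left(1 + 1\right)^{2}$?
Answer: $-2745$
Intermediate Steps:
$q = 4$ ($q = 2^{2} = 4$)
$P{\left(E \right)} = -5$ ($P{\left(E \right)} = -1 - 4 = -5$)
$P{\left(b{\left(-1,-2 \right)} \right)} 549 = \left(-5\right) 549 = -2745$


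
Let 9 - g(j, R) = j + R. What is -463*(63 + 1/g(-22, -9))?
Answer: -1167223/40 ≈ -29181.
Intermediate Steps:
g(j, R) = 9 - R - j (g(j, R) = 9 - (j + R) = 9 - (R + j) = 9 + (-R - j) = 9 - R - j)
-463*(63 + 1/g(-22, -9)) = -463*(63 + 1/(9 - 1*(-9) - 1*(-22))) = -463*(63 + 1/(9 + 9 + 22)) = -463*(63 + 1/40) = -463*2521/40 = -1167223/40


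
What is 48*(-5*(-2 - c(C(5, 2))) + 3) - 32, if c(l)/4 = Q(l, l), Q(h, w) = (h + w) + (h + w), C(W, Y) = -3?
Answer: -10928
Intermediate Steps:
Q(h, w) = 2*h + 2*w
c(l) = 16*l (c(l) = 4*(2*l + 2*l) = 4*(4*l) = 16*l)
48*(-5*(-2 - c(C(5, 2))) + 3) - 32 = 48*(-5*(-2 - 16*(-3)) + 3) - 32 = 48*(-5*(-2 - 1*(-48)) + 3) - 32 = 48*(-5*(-2 + 48) + 3) - 32 = 48*(-5*46 + 3) - 32 = 48*(-230 + 3) - 32 = 48*(-227) - 32 = -10896 - 32 = -10928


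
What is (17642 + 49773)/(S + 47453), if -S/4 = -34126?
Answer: 67415/183957 ≈ 0.36647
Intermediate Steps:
S = 136504 (S = -4*(-34126) = 136504)
(17642 + 49773)/(S + 47453) = (17642 + 49773)/(136504 + 47453) = 67415/183957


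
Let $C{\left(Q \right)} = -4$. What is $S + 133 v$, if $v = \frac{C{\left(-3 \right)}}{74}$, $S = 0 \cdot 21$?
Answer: $- \frac{266}{37} \approx -7.1892$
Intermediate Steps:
$S = 0$
$v = - \frac{2}{37}$ ($v = - \frac{4}{74} = \left(-4\right) \frac{1}{74} = - \frac{2}{37} \approx -0.054054$)
$S + 133 v = 0 + 133 \left(- \frac{2}{37}\right) = 0 - \frac{266}{37} = - \frac{266}{37}$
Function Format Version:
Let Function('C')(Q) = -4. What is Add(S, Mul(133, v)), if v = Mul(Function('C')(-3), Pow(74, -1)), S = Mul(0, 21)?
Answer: Rational(-266, 37) ≈ -7.1892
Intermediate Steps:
S = 0
v = Rational(-2, 37) (v = Mul(-4, Pow(74, -1)) = Mul(-4, Rational(1, 74)) = Rational(-2, 37) ≈ -0.054054)
Add(S, Mul(133, v)) = Add(0, Mul(133, Rational(-2, 37))) = Add(0, Rational(-266, 37)) = Rational(-266, 37)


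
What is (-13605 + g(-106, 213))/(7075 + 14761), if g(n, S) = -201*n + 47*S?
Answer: 4428/5459 ≈ 0.81114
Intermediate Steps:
(-13605 + g(-106, 213))/(7075 + 14761) = (-13605 + (-201*(-106) + 47*213))/(7075 + 14761) = (-13605 + (21306 + 10011))/21836 = (-13605 + 31317)*(1/21836) = 17712*(1/21836) = 4428/5459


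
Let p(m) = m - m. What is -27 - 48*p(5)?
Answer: -27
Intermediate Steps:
p(m) = 0
-27 - 48*p(5) = -27 - 48*0 = -27 + 0 = -27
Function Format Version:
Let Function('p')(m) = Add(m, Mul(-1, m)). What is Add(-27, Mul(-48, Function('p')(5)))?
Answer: -27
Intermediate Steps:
Function('p')(m) = 0
Add(-27, Mul(-48, Function('p')(5))) = Add(-27, Mul(-48, 0)) = Add(-27, 0) = -27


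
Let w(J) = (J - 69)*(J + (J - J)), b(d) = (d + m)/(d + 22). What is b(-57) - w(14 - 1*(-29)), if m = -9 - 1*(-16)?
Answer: 7836/7 ≈ 1119.4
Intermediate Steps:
m = 7 (m = -9 + 16 = 7)
b(d) = (7 + d)/(22 + d) (b(d) = (d + 7)/(d + 22) = (7 + d)/(22 + d))
w(J) = J*(-69 + J) (w(J) = (-69 + J)*(J + 0) = (-69 + J)*J = J*(-69 + J))
b(-57) - w(14 - 1*(-29)) = (7 - 57)/(22 - 57) - (14 - 1*(-29))*(-69 + (14 - 1*(-29))) = -50/(-35) - (14 + 29)*(-69 + (14 + 29)) = -1/35*(-50) - 43*(-69 + 43) = 10/7 - 43*(-26) = 10/7 - 1*(-1118) = 10/7 + 1118 = 7836/7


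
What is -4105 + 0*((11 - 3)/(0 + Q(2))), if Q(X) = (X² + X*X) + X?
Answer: -4105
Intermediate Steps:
Q(X) = X + 2*X² (Q(X) = (X² + X²) + X = 2*X² + X = X + 2*X²)
-4105 + 0*((11 - 3)/(0 + Q(2))) = -4105 + 0*((11 - 3)/(0 + 2*(1 + 2*2))) = -4105 + 0*(8/(0 + 2*(1 + 4))) = -4105 + 0*(8/(0 + 2*5)) = -4105 + 0*(8/(0 + 10)) = -4105 + 0*(8/10) = -4105 + 0*(8*(⅒)) = -4105 + 0*(⅘) = -4105 + 0 = -4105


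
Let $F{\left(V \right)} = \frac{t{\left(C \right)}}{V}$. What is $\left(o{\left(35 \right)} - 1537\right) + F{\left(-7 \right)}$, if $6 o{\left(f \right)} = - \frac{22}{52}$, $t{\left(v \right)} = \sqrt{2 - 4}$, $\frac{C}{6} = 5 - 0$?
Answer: $- \frac{239783}{156} - \frac{i \sqrt{2}}{7} \approx -1537.1 - 0.20203 i$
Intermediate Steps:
$C = 30$ ($C = 6 \left(5 - 0\right) = 6 \left(5 + 0\right) = 6 \cdot 5 = 30$)
$t{\left(v \right)} = i \sqrt{2}$ ($t{\left(v \right)} = \sqrt{-2} = i \sqrt{2}$)
$o{\left(f \right)} = - \frac{11}{156}$ ($o{\left(f \right)} = \frac{\left(-22\right) \frac{1}{52}}{6} = \frac{1}{6} \left(- \frac{11}{26}\right) = - \frac{11}{156}$)
$F{\left(V \right)} = \frac{i \sqrt{2}}{V}$
$\left(o{\left(35 \right)} - 1537\right) + F{\left(-7 \right)} = \left(- \frac{11}{156} - 1537\right) + \frac{i \sqrt{2}}{-7} = - \frac{239783}{156} + i \sqrt{2} \left(- \frac{1}{7}\right) = - \frac{239783}{156} - \frac{i \sqrt{2}}{7}$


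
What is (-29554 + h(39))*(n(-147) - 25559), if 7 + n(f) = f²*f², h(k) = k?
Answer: -13781241642225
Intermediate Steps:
n(f) = -7 + f⁴ (n(f) = -7 + f²*f² = -7 + f⁴)
(-29554 + h(39))*(n(-147) - 25559) = (-29554 + 39)*((-7 + (-147)⁴) - 25559) = -29515*((-7 + 466948881) - 25559) = -29515*(466948874 - 25559) = -29515*466923315 = -13781241642225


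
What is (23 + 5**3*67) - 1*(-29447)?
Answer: 37845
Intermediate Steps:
(23 + 5**3*67) - 1*(-29447) = (23 + 125*67) + 29447 = (23 + 8375) + 29447 = 8398 + 29447 = 37845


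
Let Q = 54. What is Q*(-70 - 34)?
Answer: -5616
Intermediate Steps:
Q*(-70 - 34) = 54*(-70 - 34) = 54*(-104) = -5616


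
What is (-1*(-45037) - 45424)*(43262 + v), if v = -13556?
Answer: -11496222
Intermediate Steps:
(-1*(-45037) - 45424)*(43262 + v) = (-1*(-45037) - 45424)*(43262 - 13556) = (45037 - 45424)*29706 = -387*29706 = -11496222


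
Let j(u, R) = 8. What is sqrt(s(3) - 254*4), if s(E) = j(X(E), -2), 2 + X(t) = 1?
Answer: 12*I*sqrt(7) ≈ 31.749*I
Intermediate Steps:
X(t) = -1 (X(t) = -2 + 1 = -1)
s(E) = 8
sqrt(s(3) - 254*4) = sqrt(8 - 254*4) = sqrt(8 - 1016) = sqrt(-1008) = 12*I*sqrt(7)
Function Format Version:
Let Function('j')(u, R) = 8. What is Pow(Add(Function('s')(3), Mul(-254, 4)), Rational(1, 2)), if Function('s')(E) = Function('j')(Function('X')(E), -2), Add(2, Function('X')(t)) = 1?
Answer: Mul(12, I, Pow(7, Rational(1, 2))) ≈ Mul(31.749, I)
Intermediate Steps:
Function('X')(t) = -1 (Function('X')(t) = Add(-2, 1) = -1)
Function('s')(E) = 8
Pow(Add(Function('s')(3), Mul(-254, 4)), Rational(1, 2)) = Pow(Add(8, Mul(-254, 4)), Rational(1, 2)) = Pow(Add(8, -1016), Rational(1, 2)) = Pow(-1008, Rational(1, 2)) = Mul(12, I, Pow(7, Rational(1, 2)))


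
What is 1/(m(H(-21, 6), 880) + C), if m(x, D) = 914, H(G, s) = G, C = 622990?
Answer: 1/623904 ≈ 1.6028e-6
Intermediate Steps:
1/(m(H(-21, 6), 880) + C) = 1/(914 + 622990) = 1/623904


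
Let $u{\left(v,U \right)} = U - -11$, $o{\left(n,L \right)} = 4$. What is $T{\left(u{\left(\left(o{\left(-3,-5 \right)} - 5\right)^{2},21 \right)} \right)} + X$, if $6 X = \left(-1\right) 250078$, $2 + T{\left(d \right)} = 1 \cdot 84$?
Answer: $- \frac{124793}{3} \approx -41598.0$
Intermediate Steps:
$u{\left(v,U \right)} = 11 + U$ ($u{\left(v,U \right)} = U + 11 = 11 + U$)
$T{\left(d \right)} = 82$ ($T{\left(d \right)} = -2 + 1 \cdot 84 = -2 + 84 = 82$)
$X = - \frac{125039}{3}$ ($X = \frac{\left(-1\right) 250078}{6} = \frac{1}{6} \left(-250078\right) = - \frac{125039}{3} \approx -41680.0$)
$T{\left(u{\left(\left(o{\left(-3,-5 \right)} - 5\right)^{2},21 \right)} \right)} + X = 82 - \frac{125039}{3} = - \frac{124793}{3}$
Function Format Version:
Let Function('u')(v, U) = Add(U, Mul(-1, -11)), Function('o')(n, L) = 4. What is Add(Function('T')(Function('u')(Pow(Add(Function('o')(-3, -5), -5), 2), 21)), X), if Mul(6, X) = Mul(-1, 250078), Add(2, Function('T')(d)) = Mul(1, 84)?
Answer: Rational(-124793, 3) ≈ -41598.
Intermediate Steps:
Function('u')(v, U) = Add(11, U) (Function('u')(v, U) = Add(U, 11) = Add(11, U))
Function('T')(d) = 82 (Function('T')(d) = Add(-2, Mul(1, 84)) = Add(-2, 84) = 82)
X = Rational(-125039, 3) (X = Mul(Rational(1, 6), Mul(-1, 250078)) = Mul(Rational(1, 6), -250078) = Rational(-125039, 3) ≈ -41680.)
Add(Function('T')(Function('u')(Pow(Add(Function('o')(-3, -5), -5), 2), 21)), X) = Add(82, Rational(-125039, 3)) = Rational(-124793, 3)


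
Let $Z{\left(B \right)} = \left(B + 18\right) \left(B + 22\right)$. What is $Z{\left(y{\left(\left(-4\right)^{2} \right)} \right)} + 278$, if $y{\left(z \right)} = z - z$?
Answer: $674$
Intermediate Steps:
$y{\left(z \right)} = 0$
$Z{\left(B \right)} = \left(18 + B\right) \left(22 + B\right)$
$Z{\left(y{\left(\left(-4\right)^{2} \right)} \right)} + 278 = \left(396 + 0^{2} + 40 \cdot 0\right) + 278 = \left(396 + 0 + 0\right) + 278 = 396 + 278 = 674$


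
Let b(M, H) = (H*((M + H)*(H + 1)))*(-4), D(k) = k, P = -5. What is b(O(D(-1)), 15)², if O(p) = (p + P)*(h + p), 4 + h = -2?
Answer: 2994278400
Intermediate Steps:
h = -6 (h = -4 - 2 = -6)
O(p) = (-6 + p)*(-5 + p) (O(p) = (p - 5)*(-6 + p) = (-5 + p)*(-6 + p) = (-6 + p)*(-5 + p))
b(M, H) = -4*H*(1 + H)*(H + M) (b(M, H) = (H*((H + M)*(1 + H)))*(-4) = (H*((1 + H)*(H + M)))*(-4) = (H*(1 + H)*(H + M))*(-4) = -4*H*(1 + H)*(H + M))
b(O(D(-1)), 15)² = (-4*15*(15 + (30 + (-1)² - 11*(-1)) + 15² + 15*(30 + (-1)² - 11*(-1))))² = (-4*15*(15 + (30 + 1 + 11) + 225 + 15*(30 + 1 + 11)))² = (-4*15*(15 + 42 + 225 + 15*42))² = (-4*15*(15 + 42 + 225 + 630))² = (-4*15*912)² = (-54720)² = 2994278400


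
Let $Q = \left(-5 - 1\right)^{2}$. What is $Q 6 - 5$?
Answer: $211$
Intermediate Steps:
$Q = 36$ ($Q = \left(-6\right)^{2} = 36$)
$Q 6 - 5 = 36 \cdot 6 - 5 = 216 - 5 = 211$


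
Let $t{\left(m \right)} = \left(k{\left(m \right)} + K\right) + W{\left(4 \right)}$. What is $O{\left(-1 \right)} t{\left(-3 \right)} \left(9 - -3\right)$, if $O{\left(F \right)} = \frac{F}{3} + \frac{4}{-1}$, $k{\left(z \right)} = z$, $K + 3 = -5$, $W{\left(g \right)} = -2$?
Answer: $676$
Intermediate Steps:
$K = -8$ ($K = -3 - 5 = -8$)
$O{\left(F \right)} = -4 + \frac{F}{3}$ ($O{\left(F \right)} = F \frac{1}{3} + 4 \left(-1\right) = \frac{F}{3} - 4 = -4 + \frac{F}{3}$)
$t{\left(m \right)} = -10 + m$ ($t{\left(m \right)} = \left(m - 8\right) - 2 = \left(-8 + m\right) - 2 = -10 + m$)
$O{\left(-1 \right)} t{\left(-3 \right)} \left(9 - -3\right) = \left(-4 + \frac{1}{3} \left(-1\right)\right) \left(-10 - 3\right) \left(9 - -3\right) = \left(-4 - \frac{1}{3}\right) \left(-13\right) \left(9 + 3\right) = \left(- \frac{13}{3}\right) \left(-13\right) 12 = \frac{169}{3} \cdot 12 = 676$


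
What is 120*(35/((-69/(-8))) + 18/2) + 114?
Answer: 38662/23 ≈ 1681.0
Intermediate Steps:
120*(35/((-69/(-8))) + 18/2) + 114 = 120*(35/((-69*(-⅛))) + 18*(½)) + 114 = 120*(35/(69/8) + 9) + 114 = 120*(35*(8/69) + 9) + 114 = 120*(280/69 + 9) + 114 = 120*(901/69) + 114 = 36040/23 + 114 = 38662/23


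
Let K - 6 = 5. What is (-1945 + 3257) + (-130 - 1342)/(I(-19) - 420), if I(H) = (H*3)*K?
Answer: 1375136/1047 ≈ 1313.4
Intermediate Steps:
K = 11 (K = 6 + 5 = 11)
I(H) = 33*H (I(H) = (H*3)*11 = (3*H)*11 = 33*H)
(-1945 + 3257) + (-130 - 1342)/(I(-19) - 420) = (-1945 + 3257) + (-130 - 1342)/(33*(-19) - 420) = 1312 - 1472/(-627 - 420) = 1312 - 1472/(-1047) = 1312 - 1472*(-1/1047) = 1312 + 1472/1047 = 1375136/1047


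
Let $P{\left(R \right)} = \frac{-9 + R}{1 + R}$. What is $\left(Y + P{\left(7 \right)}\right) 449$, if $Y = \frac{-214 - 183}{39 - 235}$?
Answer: $\frac{39063}{49} \approx 797.2$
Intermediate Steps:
$Y = \frac{397}{196}$ ($Y = - \frac{397}{-196} = \left(-397\right) \left(- \frac{1}{196}\right) = \frac{397}{196} \approx 2.0255$)
$P{\left(R \right)} = \frac{-9 + R}{1 + R}$
$\left(Y + P{\left(7 \right)}\right) 449 = \left(\frac{397}{196} + \frac{-9 + 7}{1 + 7}\right) 449 = \left(\frac{397}{196} + \frac{1}{8} \left(-2\right)\right) 449 = \left(\frac{397}{196} - \frac{1}{4}\right) 449 = \frac{87}{49} \cdot 449 = \frac{39063}{49}$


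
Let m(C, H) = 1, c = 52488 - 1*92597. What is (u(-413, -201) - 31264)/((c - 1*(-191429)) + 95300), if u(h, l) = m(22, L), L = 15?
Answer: -31263/246620 ≈ -0.12677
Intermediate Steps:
c = -40109 (c = 52488 - 92597 = -40109)
u(h, l) = 1
(u(-413, -201) - 31264)/((c - 1*(-191429)) + 95300) = (1 - 31264)/((-40109 - 1*(-191429)) + 95300) = -31263/((-40109 + 191429) + 95300) = -31263/(151320 + 95300) = -31263/246620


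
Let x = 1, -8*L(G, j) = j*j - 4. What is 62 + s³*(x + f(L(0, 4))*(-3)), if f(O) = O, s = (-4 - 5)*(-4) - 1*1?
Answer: 471749/2 ≈ 2.3587e+5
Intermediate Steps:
L(G, j) = ½ - j²/8 (L(G, j) = -(j*j - 4)/8 = -(j² - 4)/8 = -(-4 + j²)/8 = ½ - j²/8)
s = 35 (s = -9*(-4) - 1 = 36 - 1 = 35)
62 + s³*(x + f(L(0, 4))*(-3)) = 62 + 35³*(1 + (½ - ⅛*4²)*(-3)) = 62 + 42875*(1 + (½ - ⅛*16)*(-3)) = 62 + 42875*(1 + (½ - 2)*(-3)) = 62 + 42875*(1 - 3/2*(-3)) = 62 + 42875*(1 + 9/2) = 62 + 42875*(11/2) = 62 + 471625/2 = 471749/2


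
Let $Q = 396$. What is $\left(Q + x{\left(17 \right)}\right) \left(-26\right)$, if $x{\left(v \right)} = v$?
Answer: $-10738$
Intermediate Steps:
$\left(Q + x{\left(17 \right)}\right) \left(-26\right) = \left(396 + 17\right) \left(-26\right) = 413 \left(-26\right) = -10738$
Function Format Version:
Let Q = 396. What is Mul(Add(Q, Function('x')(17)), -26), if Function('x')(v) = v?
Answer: -10738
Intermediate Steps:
Mul(Add(Q, Function('x')(17)), -26) = Mul(Add(396, 17), -26) = Mul(413, -26) = -10738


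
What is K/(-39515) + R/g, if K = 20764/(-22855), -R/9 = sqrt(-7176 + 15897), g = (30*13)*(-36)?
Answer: 20764/903115325 + sqrt(969)/520 ≈ 0.059886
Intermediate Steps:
g = -14040 (g = 390*(-36) = -14040)
R = -27*sqrt(969) (R = -9*sqrt(-7176 + 15897) = -27*sqrt(969) ≈ -840.48)
K = -20764/22855 (K = 20764*(-1/22855) = -20764/22855 ≈ -0.90851)
K/(-39515) + R/g = -20764/22855/(-39515) - 27*sqrt(969)/(-14040) = -20764/22855*(-1/39515) - 27*sqrt(969)*(-1/14040) = 20764/903115325 + sqrt(969)/520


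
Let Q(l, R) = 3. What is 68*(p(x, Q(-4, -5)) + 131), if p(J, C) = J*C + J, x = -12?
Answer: 5644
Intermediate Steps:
p(J, C) = J + C*J (p(J, C) = C*J + J = J + C*J)
68*(p(x, Q(-4, -5)) + 131) = 68*(-12*(1 + 3) + 131) = 68*(-12*4 + 131) = 68*(-48 + 131) = 68*83 = 5644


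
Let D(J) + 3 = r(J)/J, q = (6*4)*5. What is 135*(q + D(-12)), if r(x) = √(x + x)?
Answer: 15795 - 45*I*√6/2 ≈ 15795.0 - 55.114*I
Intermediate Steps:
r(x) = √2*√x (r(x) = √(2*x) = √2*√x)
q = 120 (q = 24*5 = 120)
D(J) = -3 + √2/√J (D(J) = -3 + (√2*√J)/J = -3 + √2/√J)
135*(q + D(-12)) = 135*(120 + (-3 + √2/√(-12))) = 135*(120 + (-3 + √2*(-I*√3/6))) = 135*(120 + (-3 - I*√6/6)) = 135*(117 - I*√6/6) = 15795 - 45*I*√6/2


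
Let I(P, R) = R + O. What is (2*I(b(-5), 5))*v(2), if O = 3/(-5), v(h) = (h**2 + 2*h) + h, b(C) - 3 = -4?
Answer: 88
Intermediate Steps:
b(C) = -1 (b(C) = 3 - 4 = -1)
v(h) = h**2 + 3*h
O = -3/5 (O = 3*(-1/5) = -3/5 ≈ -0.60000)
I(P, R) = -3/5 + R (I(P, R) = R - 3/5 = -3/5 + R)
(2*I(b(-5), 5))*v(2) = (2*(-3/5 + 5))*(2*(3 + 2)) = (2*(22/5))*(2*5) = (44/5)*10 = 88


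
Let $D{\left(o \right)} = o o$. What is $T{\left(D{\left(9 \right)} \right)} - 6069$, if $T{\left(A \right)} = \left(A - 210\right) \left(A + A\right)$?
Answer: $-26967$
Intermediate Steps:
$D{\left(o \right)} = o^{2}$
$T{\left(A \right)} = 2 A \left(-210 + A\right)$ ($T{\left(A \right)} = \left(-210 + A\right) 2 A = 2 A \left(-210 + A\right)$)
$T{\left(D{\left(9 \right)} \right)} - 6069 = 2 \cdot 9^{2} \left(-210 + 9^{2}\right) - 6069 = 2 \cdot 81 \left(-210 + 81\right) - 6069 = 2 \cdot 81 \left(-129\right) - 6069 = -20898 - 6069 = -26967$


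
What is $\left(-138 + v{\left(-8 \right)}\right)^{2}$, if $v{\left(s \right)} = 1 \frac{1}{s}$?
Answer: $\frac{1221025}{64} \approx 19079.0$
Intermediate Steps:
$v{\left(s \right)} = \frac{1}{s}$
$\left(-138 + v{\left(-8 \right)}\right)^{2} = \left(-138 + \frac{1}{-8}\right)^{2} = \left(-138 - \frac{1}{8}\right)^{2} = \left(- \frac{1105}{8}\right)^{2} = \frac{1221025}{64}$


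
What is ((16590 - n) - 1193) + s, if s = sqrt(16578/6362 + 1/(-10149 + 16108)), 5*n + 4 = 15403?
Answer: 61586/5 + 2*sqrt(234088757278807)/18955579 ≈ 12319.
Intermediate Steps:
n = 15399/5 (n = -4/5 + (1/5)*15403 = -4/5 + 15403/5 = 15399/5 ≈ 3079.8)
s = 2*sqrt(234088757278807)/18955579 (s = sqrt(16578*(1/6362) + 1/5959) = sqrt(8289/3181 + 1/5959) = sqrt(49397332/18955579) = 2*sqrt(234088757278807)/18955579 ≈ 1.6143)
((16590 - n) - 1193) + s = ((16590 - 1*15399/5) - 1193) + 2*sqrt(234088757278807)/18955579 = ((16590 - 15399/5) - 1193) + 2*sqrt(234088757278807)/18955579 = (67551/5 - 1193) + 2*sqrt(234088757278807)/18955579 = 61586/5 + 2*sqrt(234088757278807)/18955579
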